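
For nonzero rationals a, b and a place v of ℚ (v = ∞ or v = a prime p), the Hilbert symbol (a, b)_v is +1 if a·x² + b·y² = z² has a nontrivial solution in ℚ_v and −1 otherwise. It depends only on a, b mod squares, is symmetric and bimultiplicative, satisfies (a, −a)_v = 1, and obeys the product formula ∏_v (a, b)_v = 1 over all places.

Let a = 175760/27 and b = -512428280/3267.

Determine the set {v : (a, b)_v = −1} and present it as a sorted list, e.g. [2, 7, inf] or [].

[5, 7]

Mod squares: a ≡ 195, b ≡ -46410. Check v ∈ {∞, 2, 3, 5, 7, 11, 13, 17}.
v=5: a=5^1·(≡1), b=5^1·(≡2) mod 5; (1|5)=+1, (2|5)=-1; (−1)^{1·1·2}·(+1)^1·(-1)^1 = -1.
v=3: a=3^-3·(≡2), b=3^-3·(≡1) mod 3; (2|3)=-1, (1|3)=+1; (−1)^{-3·-3·1}·(-1)^-3·(+1)^-3 = +1.
v=2: v_2(a)=4, v_2(b)=3; units ≡ 3, 3 (mod 8); ε·ε+αω+βω = 1·1+4·1+3·1 ≡ 0  ⇒  (a,b)_2 = +1.
v=7: a=7^0·(≡3), b=7^3·(≡3) mod 7; (3|7)=-1, (3|7)=-1; (−1)^{0·3·3}·(-1)^3·(-1)^0 = -1.
v=17: a=17^0·(≡15), b=17^1·(≡10) mod 17; (15|17)=+1, (10|17)=-1; (−1)^{0·1·8}·(+1)^1·(-1)^0 = +1.
v=13: a=13^3·(≡2), b=13^3·(≡8) mod 13; (2|13)=-1, (8|13)=-1; (−1)^{3·3·6}·(-1)^3·(-1)^3 = +1.
v=11: a=11^0·(≡7), b=11^-2·(≡2) mod 11; (7|11)=-1, (2|11)=-1; (−1)^{0·-2·5}·(-1)^-2·(-1)^0 = +1.
v=∞: 195 > 0 and -46410 < 0  ⇒  (a,b)_∞ = +1.
(195, -46410 / ℚ) ramifies at {5, 7}: a division algebra.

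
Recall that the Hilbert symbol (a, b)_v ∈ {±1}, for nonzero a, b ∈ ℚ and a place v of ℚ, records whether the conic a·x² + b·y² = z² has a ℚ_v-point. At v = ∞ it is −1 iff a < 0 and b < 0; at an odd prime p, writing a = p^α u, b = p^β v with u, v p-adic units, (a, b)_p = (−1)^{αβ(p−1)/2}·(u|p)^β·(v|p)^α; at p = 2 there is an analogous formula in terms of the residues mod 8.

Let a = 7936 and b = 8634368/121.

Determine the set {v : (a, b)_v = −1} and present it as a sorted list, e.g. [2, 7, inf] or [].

[2, 17]

Mod squares: a ≡ 31, b ≡ 527. Check v ∈ {∞, 2, 11, 17, 31}.
v=2: v_2(a)=8, v_2(b)=14; units ≡ 7, 7 (mod 8); ε·ε+αω+βω = 1·1+8·0+14·0 ≡ 1  ⇒  (a,b)_2 = -1.
v=∞: 31 > 0 and 527 > 0  ⇒  (a,b)_∞ = +1.
v=11: a=11^0·(≡5), b=11^-2·(≡6) mod 11; (5|11)=+1, (6|11)=-1; (−1)^{0·-2·5}·(+1)^-2·(-1)^0 = +1.
v=31: a=31^1·(≡8), b=31^1·(≡23) mod 31; (8|31)=+1, (23|31)=-1; (−1)^{1·1·15}·(+1)^1·(-1)^1 = +1.
v=17: a=17^0·(≡14), b=17^1·(≡6) mod 17; (14|17)=-1, (6|17)=-1; (−1)^{0·1·8}·(-1)^1·(-1)^0 = -1.
Ram(31, 527) = {2, 17}; no ℚ_2-point on the conic.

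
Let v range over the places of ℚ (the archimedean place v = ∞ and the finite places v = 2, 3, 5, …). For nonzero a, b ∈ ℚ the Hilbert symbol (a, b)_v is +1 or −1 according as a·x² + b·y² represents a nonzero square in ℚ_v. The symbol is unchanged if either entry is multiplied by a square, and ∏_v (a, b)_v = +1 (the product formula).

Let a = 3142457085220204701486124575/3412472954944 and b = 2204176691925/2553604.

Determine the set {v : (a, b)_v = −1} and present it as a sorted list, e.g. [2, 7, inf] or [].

[3, 13, 29, 37]

Mod squares: a ≡ 41847, b ≡ 795093. Check v ∈ {∞, 2, 3, 5, 13, 17, 19, 23, 29, 37, 47}.
v=47: a=47^-2·(≡21), b=47^-2·(≡15) mod 47; (21|47)=+1, (15|47)=-1; (−1)^{-2·-2·23}·(+1)^-2·(-1)^-2 = +1.
v=5: a=5^2·(≡2), b=5^2·(≡3) mod 5; (2|5)=-1, (3|5)=-1; (−1)^{2·2·2}·(-1)^2·(-1)^2 = +1.
v=23: a=23^2·(≡10), b=23^0·(≡12) mod 23; (10|23)=-1, (12|23)=+1; (−1)^{2·0·11}·(-1)^0·(+1)^2 = +1.
v=17: a=17^-6·(≡7), b=17^-2·(≡12) mod 17; (7|17)=-1, (12|17)=-1; (−1)^{-6·-2·8}·(-1)^-2·(-1)^-6 = +1.
v=29: a=29^3·(≡25), b=29^1·(≡18) mod 29; (25|29)=+1, (18|29)=-1; (−1)^{3·1·14}·(+1)^1·(-1)^3 = -1.
v=13: a=13^3·(≡11), b=13^1·(≡9) mod 13; (11|13)=-1, (9|13)=+1; (−1)^{3·1·6}·(-1)^1·(+1)^3 = -1.
v=∞: 41847 > 0 and 795093 > 0  ⇒  (a,b)_∞ = +1.
v=3: a=3^11·(≡2), b=3^5·(≡2) mod 3; (2|3)=-1, (2|3)=-1; (−1)^{11·5·1}·(-1)^5·(-1)^11 = -1.
v=37: a=37^5·(≡1), b=37^3·(≡19) mod 37; (1|37)=+1, (19|37)=-1; (−1)^{5·3·18}·(+1)^3·(-1)^5 = -1.
v=2: v_2(a)=-6, v_2(b)=-2; units ≡ 7, 5 (mod 8); ε·ε+αω+βω = 1·0+-6·1+-2·0 ≡ 0  ⇒  (a,b)_2 = +1.
v=19: a=19^2·(≡17), b=19^1·(≡1) mod 19; (17|19)=+1, (1|19)=+1; (−1)^{2·1·9}·(+1)^1·(+1)^2 = +1.
Ram(41847, 795093) = {3, 13, 29, 37}; no ℚ_3-point on the conic.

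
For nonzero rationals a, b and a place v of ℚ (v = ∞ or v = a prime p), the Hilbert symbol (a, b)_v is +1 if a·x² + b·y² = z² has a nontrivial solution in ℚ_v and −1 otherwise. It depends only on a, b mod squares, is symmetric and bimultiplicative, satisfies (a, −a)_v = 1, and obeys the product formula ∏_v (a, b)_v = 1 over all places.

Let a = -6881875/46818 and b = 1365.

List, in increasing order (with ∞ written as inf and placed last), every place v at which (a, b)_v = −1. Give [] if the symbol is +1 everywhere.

[2, 5]

(a, b) ≡ (-182, 1365) mod (ℚ^×)²; places V = {2, 3, 5, 7, 11, 13, 17, ∞}.
(a,b)_13: α=1, u≡10; β=1, v≡1 (mod 13); (10|13)=+1, (1|13)=+1; sign (−1)^0·+1^1·+1^1 = +1.
(a,b)_7: α=1, u≡2; β=1, v≡6 (mod 7); (2|7)=+1, (6|7)=-1; sign (−1)^1·+1^1·-1^1 = +1.
(a,b)_11: α=2, u≡3; β=0, v≡1 (mod 11); (3|11)=+1, (1|11)=+1; sign (−1)^0·+1^0·+1^2 = +1.
(a,b)_5: α=4, u≡3; β=1, v≡3 (mod 5); (3|5)=-1, (3|5)=-1; sign (−1)^0·-1^1·-1^4 = -1.
(a,b)_3: α=-4, u≡1; β=1, v≡2 (mod 3); (1|3)=+1, (2|3)=-1; sign (−1)^0·+1^1·-1^-4 = +1.
(a,b)_17: α=-2, u≡11; β=0, v≡5 (mod 17); (11|17)=-1, (5|17)=-1; sign (−1)^0·-1^0·-1^-2 = +1.
(a,b)_∞: sgn(-182)=−, sgn(1365)=+, so +1.
(a,b)_2: α=-1, β=0; u≡5, v≡5 (mod 8); ε(u)ε(v)=0·0, αω(v)=-1·1, βω(u)=0·1; sum ≡ 1  ⇒  -1.
Ram(-182, 1365) = {2, 5}; no ℚ_2-point on the conic.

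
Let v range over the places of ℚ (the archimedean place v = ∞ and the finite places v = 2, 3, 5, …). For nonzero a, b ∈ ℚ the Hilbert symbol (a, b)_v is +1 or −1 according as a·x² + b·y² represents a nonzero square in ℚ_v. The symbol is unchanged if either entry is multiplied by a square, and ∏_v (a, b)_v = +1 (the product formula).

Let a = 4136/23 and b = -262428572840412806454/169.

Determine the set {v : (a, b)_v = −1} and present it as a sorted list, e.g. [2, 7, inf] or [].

Mod squares: a ≡ 23782, b ≡ -66858265254. Check v ∈ {∞, 2, 3, 11, 13, 19, 23, 31, 37, 43, 47}.
v=19: a=19^0·(≡8), b=19^1·(≡18) mod 19; (8|19)=-1, (18|19)=-1; (−1)^{0·1·9}·(-1)^1·(-1)^0 = -1.
v=43: a=43^0·(≡34), b=43^3·(≡2) mod 43; (34|43)=-1, (2|43)=-1; (−1)^{0·3·21}·(-1)^3·(-1)^0 = -1.
v=31: a=31^0·(≡10), b=31^3·(≡14) mod 31; (10|31)=+1, (14|31)=+1; (−1)^{0·3·15}·(+1)^3·(+1)^0 = +1.
v=13: a=13^0·(≡8), b=13^-2·(≡10) mod 13; (8|13)=-1, (10|13)=+1; (−1)^{0·-2·6}·(-1)^-2·(+1)^0 = +1.
v=∞: 23782 > 0 and -66858265254 < 0  ⇒  (a,b)_∞ = +1.
v=3: a=3^0·(≡1), b=3^1·(≡2) mod 3; (1|3)=+1, (2|3)=-1; (−1)^{0·1·1}·(+1)^1·(-1)^0 = +1.
v=11: a=11^1·(≡2), b=11^1·(≡5) mod 11; (2|11)=-1, (5|11)=+1; (−1)^{1·1·5}·(-1)^1·(+1)^1 = +1.
v=2: v_2(a)=3, v_2(b)=1; units ≡ 3, 5 (mod 8); ε·ε+αω+βω = 1·0+3·1+1·1 ≡ 0  ⇒  (a,b)_2 = +1.
v=47: a=47^1·(≡12), b=47^3·(≡25) mod 47; (12|47)=+1, (25|47)=+1; (−1)^{1·3·23}·(+1)^3·(+1)^1 = -1.
v=37: a=37^0·(≡27), b=37^1·(≡22) mod 37; (27|37)=+1, (22|37)=-1; (−1)^{0·1·18}·(+1)^1·(-1)^0 = +1.
v=23: a=23^-1·(≡19), b=23^1·(≡21) mod 23; (19|23)=-1, (21|23)=-1; (−1)^{-1·1·11}·(-1)^1·(-1)^-1 = -1.
(23782, -66858265254 / ℚ) ramifies at {19, 23, 43, 47}: a division algebra.

[19, 23, 43, 47]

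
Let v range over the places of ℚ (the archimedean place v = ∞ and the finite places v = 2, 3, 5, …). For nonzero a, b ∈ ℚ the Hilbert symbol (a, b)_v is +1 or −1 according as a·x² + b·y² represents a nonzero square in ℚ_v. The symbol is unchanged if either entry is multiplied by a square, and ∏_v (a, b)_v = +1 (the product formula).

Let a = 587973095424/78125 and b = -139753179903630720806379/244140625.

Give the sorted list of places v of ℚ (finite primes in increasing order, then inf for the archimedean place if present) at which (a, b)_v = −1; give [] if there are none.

(a, b) ≡ (12155, -91) mod (ℚ^×)²; places V = {2, 3, 5, 7, 11, 13, 17, ∞}.
(a,b)_7: α=0, u≡3; β=3, v≡2 (mod 7); (3|7)=-1, (2|7)=+1; sign (−1)^0·-1^3·+1^0 = -1.
(a,b)_11: α=1, u≡5; β=2, v≡7 (mod 11); (5|11)=+1, (7|11)=-1; sign (−1)^0·+1^2·-1^1 = -1.
(a,b)_17: α=1, u≡8; β=2, v≡5 (mod 17); (8|17)=+1, (5|17)=-1; sign (−1)^0·+1^2·-1^1 = -1.
(a,b)_2: α=12, β=0; u≡3, v≡5 (mod 8); ε(u)ε(v)=1·0, αω(v)=12·1, βω(u)=0·1; sum ≡ 0  ⇒  +1.
(a,b)_∞: sgn(12155)=+, sgn(-91)=−, so +1.
(a,b)_5: α=-7, u≡4; β=-12, v≡1 (mod 5); (4|5)=+1, (1|5)=+1; sign (−1)^0·+1^-12·+1^-7 = +1.
(a,b)_13: α=1, u≡10; β=5, v≡2 (mod 13); (10|13)=+1, (2|13)=-1; sign (−1)^0·+1^5·-1^1 = -1.
(a,b)_3: α=10, u≡2; β=22, v≡2 (mod 3); (2|3)=-1, (2|3)=-1; sign (−1)^0·-1^22·-1^10 = +1.
Ram(12155, -91) = {7, 11, 13, 17}; no ℚ_7-point on the conic.

[7, 11, 13, 17]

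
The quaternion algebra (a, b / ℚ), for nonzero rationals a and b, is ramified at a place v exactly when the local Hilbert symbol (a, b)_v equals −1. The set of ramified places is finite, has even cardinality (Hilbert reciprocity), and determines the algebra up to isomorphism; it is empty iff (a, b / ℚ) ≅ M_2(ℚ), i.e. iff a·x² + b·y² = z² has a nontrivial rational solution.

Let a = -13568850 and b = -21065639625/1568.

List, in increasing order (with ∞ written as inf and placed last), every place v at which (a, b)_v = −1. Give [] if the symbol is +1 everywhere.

(a, b) ≡ (-114, -4370) mod (ℚ^×)²; places V = {2, 3, 5, 7, 19, 23, ∞}.
(a,b)_7: α=0, u≡6; β=-2, v≡3 (mod 7); (6|7)=-1, (3|7)=-1; sign (−1)^0·-1^-2·-1^0 = +1.
(a,b)_23: α=2, u≡18; β=3, v≡22 (mod 23); (18|23)=+1, (22|23)=-1; sign (−1)^0·+1^3·-1^2 = +1.
(a,b)_3: α=3, u≡1; β=6, v≡1 (mod 3); (1|3)=+1, (1|3)=+1; sign (−1)^0·+1^6·+1^3 = +1.
(a,b)_2: α=1, β=-5; u≡7, v≡7 (mod 8); ε(u)ε(v)=1·1, αω(v)=1·0, βω(u)=-5·0; sum ≡ 1  ⇒  -1.
(a,b)_19: α=1, u≡3; β=1, v≡5 (mod 19); (3|19)=-1, (5|19)=+1; sign (−1)^1·-1^1·+1^1 = +1.
(a,b)_5: α=2, u≡1; β=3, v≡1 (mod 5); (1|5)=+1, (1|5)=+1; sign (−1)^0·+1^3·+1^2 = +1.
(a,b)_∞: sgn(-114)=−, sgn(-4370)=−, so -1.
(-114, -4370 / ℚ) ramifies at {2, ∞}: a division algebra.

[2, inf]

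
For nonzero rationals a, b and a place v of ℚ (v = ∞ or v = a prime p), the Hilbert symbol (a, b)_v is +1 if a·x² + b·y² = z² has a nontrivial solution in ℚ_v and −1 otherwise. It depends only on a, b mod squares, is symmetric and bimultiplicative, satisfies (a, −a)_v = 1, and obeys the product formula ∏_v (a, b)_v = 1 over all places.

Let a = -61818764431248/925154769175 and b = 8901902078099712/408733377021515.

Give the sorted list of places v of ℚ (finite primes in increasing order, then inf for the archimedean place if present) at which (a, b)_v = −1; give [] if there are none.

[3, 7]

(a, b) ≡ (-231, 1155) mod (ℚ^×)²; places V = {2, 3, 5, 7, 11, 13, 17, 19, 23, 29, 47, ∞}.
(a,b)_3: α=7, u≡1; β=9, v≡1 (mod 3); (1|3)=+1, (1|3)=+1; sign (−1)^1·+1^9·+1^7 = -1.
(a,b)_∞: sgn(-231)=−, sgn(1155)=+, so +1.
(a,b)_23: α=2, u≡15; β=2, v≡10 (mod 23); (15|23)=-1, (10|23)=-1; sign (−1)^0·-1^2·-1^2 = +1.
(a,b)_5: α=-2, u≡1; β=-1, v≡4 (mod 5); (1|5)=+1, (4|5)=+1; sign (−1)^0·+1^-1·+1^-2 = +1.
(a,b)_2: α=4, β=8; u≡1, v≡3 (mod 8); ε(u)ε(v)=0·1, αω(v)=4·1, βω(u)=8·0; sum ≡ 0  ⇒  +1.
(a,b)_19: α=2, u≡16; β=2, v≡14 (mod 19); (16|19)=+1, (14|19)=-1; sign (−1)^0·+1^2·-1^2 = +1.
(a,b)_29: α=2, u≡7; β=2, v≡7 (mod 29); (7|29)=+1, (7|29)=+1; sign (−1)^0·+1^2·+1^2 = +1.
(a,b)_7: α=-3, u≡2; β=-3, v≡4 (mod 7); (2|7)=+1, (4|7)=+1; sign (−1)^1·+1^-3·+1^-3 = -1.
(a,b)_11: α=1, u≡1; β=1, v≡8 (mod 11); (1|11)=+1, (8|11)=-1; sign (−1)^1·+1^1·-1^1 = +1.
(a,b)_47: α=-2, u≡36; β=-4, v≡24 (mod 47); (36|47)=+1, (24|47)=+1; sign (−1)^0·+1^-4·+1^-2 = +1.
(a,b)_13: α=-2, u≡10; β=-2, v≡11 (mod 13); (10|13)=+1, (11|13)=-1; sign (−1)^0·+1^-2·-1^-2 = +1.
(a,b)_17: α=-2, u≡11; β=-2, v≡15 (mod 17); (11|17)=-1, (15|17)=+1; sign (−1)^0·-1^-2·+1^-2 = +1.
|Ram(-231, 1155)| = 2, even; anisotropic at {3, 7}.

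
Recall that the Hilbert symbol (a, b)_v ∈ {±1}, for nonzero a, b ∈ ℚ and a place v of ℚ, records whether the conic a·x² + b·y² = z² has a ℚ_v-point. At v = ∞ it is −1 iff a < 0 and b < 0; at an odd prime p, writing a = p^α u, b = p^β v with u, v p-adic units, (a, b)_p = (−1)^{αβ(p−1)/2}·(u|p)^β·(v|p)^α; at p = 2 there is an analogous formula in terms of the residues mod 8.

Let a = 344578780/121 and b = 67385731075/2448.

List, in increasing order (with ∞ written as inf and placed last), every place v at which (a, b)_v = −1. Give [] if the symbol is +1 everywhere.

[2, 13, 17, 37]

(a, b) ≡ (1758055, 351611) mod (ℚ^×)²; places V = {2, 3, 5, 7, 11, 13, 17, 19, 37, 43, ∞}.
(a,b)_2: α=2, β=-4; u≡7, v≡3 (mod 8); ε(u)ε(v)=1·1, αω(v)=2·1, βω(u)=-4·0; sum ≡ 1  ⇒  -1.
(a,b)_43: α=1, u≡24; β=1, v≡26 (mod 43); (24|43)=+1, (26|43)=-1; sign (−1)^1·+1^1·-1^1 = +1.
(a,b)_3: α=0, u≡1; β=-2, v≡2 (mod 3); (1|3)=+1, (2|3)=-1; sign (−1)^0·+1^-2·-1^0 = +1.
(a,b)_37: α=1, u≡4; β=1, v≡18 (mod 37); (4|37)=+1, (18|37)=-1; sign (−1)^0·+1^1·-1^1 = -1.
(a,b)_13: α=1, u≡12; β=1, v≡5 (mod 13); (12|13)=+1, (5|13)=-1; sign (−1)^0·+1^1·-1^1 = -1.
(a,b)_19: α=0, u≡17; β=4, v≡16 (mod 19); (17|19)=+1, (16|19)=+1; sign (−1)^0·+1^4·+1^0 = +1.
(a,b)_7: α=2, u≡3; β=0, v≡1 (mod 7); (3|7)=-1, (1|7)=+1; sign (−1)^0·-1^0·+1^2 = +1.
(a,b)_∞: sgn(1758055)=+, sgn(351611)=+, so +1.
(a,b)_5: α=1, u≡1; β=2, v≡1 (mod 5); (1|5)=+1, (1|5)=+1; sign (−1)^0·+1^2·+1^1 = +1.
(a,b)_17: α=1, u≡1; β=-1, v≡6 (mod 17); (1|17)=+1, (6|17)=-1; sign (−1)^0·+1^-1·-1^1 = -1.
(a,b)_11: α=-2, u≡7; β=0, v≡6 (mod 11); (7|11)=-1, (6|11)=-1; sign (−1)^0·-1^0·-1^-2 = +1.
(1758055, 351611 / ℚ) ramifies at {2, 13, 17, 37}: a division algebra.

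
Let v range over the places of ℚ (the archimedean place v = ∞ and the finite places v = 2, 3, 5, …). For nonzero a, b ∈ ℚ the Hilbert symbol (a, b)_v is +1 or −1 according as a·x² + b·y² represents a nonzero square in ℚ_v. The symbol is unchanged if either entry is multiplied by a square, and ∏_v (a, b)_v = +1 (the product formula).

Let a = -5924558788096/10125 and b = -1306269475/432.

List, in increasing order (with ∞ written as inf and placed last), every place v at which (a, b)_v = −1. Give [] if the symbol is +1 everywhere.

[5, 23, 31, inf]

(a, b) ≡ (-71630, -434217) mod (ℚ^×)²; places V = {2, 3, 5, 7, 13, 19, 23, 29, 31, 41, ∞}.
(a,b)_41: α=2, u≡13; β=0, v≡11 (mod 41); (13|41)=-1, (11|41)=-1; sign (−1)^0·-1^0·-1^2 = +1.
(a,b)_31: α=2, u≡29; β=1, v≡7 (mod 31); (29|31)=-1, (7|31)=+1; sign (−1)^0·-1^1·+1^2 = -1.
(a,b)_23: α=0, u≡5; β=1, v≡16 (mod 23); (5|23)=-1, (16|23)=+1; sign (−1)^0·-1^1·+1^0 = -1.
(a,b)_19: α=1, u≡6; β=2, v≡4 (mod 19); (6|19)=+1, (4|19)=+1; sign (−1)^0·+1^2·+1^1 = +1.
(a,b)_2: α=9, β=-4; u≡1, v≡7 (mod 8); ε(u)ε(v)=0·1, αω(v)=9·0, βω(u)=-4·0; sum ≡ 0  ⇒  +1.
(a,b)_5: α=-3, u≡4; β=2, v≡3 (mod 5); (4|5)=+1, (3|5)=-1; sign (−1)^0·+1^2·-1^-3 = -1.
(a,b)_29: α=1, u≡24; β=1, v≡6 (mod 29); (24|29)=+1, (6|29)=+1; sign (−1)^0·+1^1·+1^1 = +1.
(a,b)_7: α=0, u≡1; β=1, v≡6 (mod 7); (1|7)=+1, (6|7)=-1; sign (−1)^0·+1^1·-1^0 = +1.
(a,b)_3: α=-4, u≡1; β=-3, v≡2 (mod 3); (1|3)=+1, (2|3)=-1; sign (−1)^0·+1^-3·-1^-4 = +1.
(a,b)_∞: sgn(-71630)=−, sgn(-434217)=−, so -1.
(a,b)_13: α=1, u≡2; β=0, v≡3 (mod 13); (2|13)=-1, (3|13)=+1; sign (−1)^0·-1^0·+1^1 = +1.
(-71630, -434217 / ℚ) ramifies at {5, 23, 31, ∞}: a division algebra.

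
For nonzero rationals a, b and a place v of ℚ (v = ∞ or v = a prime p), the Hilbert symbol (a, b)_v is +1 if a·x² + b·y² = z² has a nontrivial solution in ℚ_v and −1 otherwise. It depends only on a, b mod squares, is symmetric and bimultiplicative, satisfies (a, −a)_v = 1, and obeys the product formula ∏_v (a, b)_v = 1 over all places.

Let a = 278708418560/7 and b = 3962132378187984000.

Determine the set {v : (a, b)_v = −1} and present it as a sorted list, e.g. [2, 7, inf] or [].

[3, 5, 7, 11]

Mod squares: a ≡ 770, b ≡ 4290. Check v ∈ {∞, 2, 3, 5, 7, 11, 13, 23}.
v=∞: 770 > 0 and 4290 > 0  ⇒  (a,b)_∞ = +1.
v=2: v_2(a)=11, v_2(b)=7; units ≡ 1, 1 (mod 8); ε·ε+αω+βω = 0·0+11·0+7·0 ≡ 0  ⇒  (a,b)_2 = +1.
v=23: a=23^0·(≡22), b=23^2·(≡13) mod 23; (22|23)=-1, (13|23)=+1; (−1)^{0·2·11}·(-1)^2·(+1)^0 = +1.
v=13: a=13^2·(≡9), b=13^3·(≡8) mod 13; (9|13)=+1, (8|13)=-1; (−1)^{2·3·6}·(+1)^3·(-1)^2 = +1.
v=3: a=3^0·(≡2), b=3^3·(≡2) mod 3; (2|3)=-1, (2|3)=-1; (−1)^{0·3·1}·(-1)^3·(-1)^0 = -1.
v=11: a=11^5·(≡1), b=11^5·(≡1) mod 11; (1|11)=+1, (1|11)=+1; (−1)^{5·5·5}·(+1)^5·(+1)^5 = -1.
v=7: a=7^-1·(≡5), b=7^2·(≡5) mod 7; (5|7)=-1, (5|7)=-1; (−1)^{-1·2·3}·(-1)^2·(-1)^-1 = -1.
v=5: a=5^1·(≡1), b=5^3·(≡2) mod 5; (1|5)=+1, (2|5)=-1; (−1)^{1·3·2}·(+1)^3·(-1)^1 = -1.
Ram(770, 4290) = {3, 5, 7, 11}; no ℚ_3-point on the conic.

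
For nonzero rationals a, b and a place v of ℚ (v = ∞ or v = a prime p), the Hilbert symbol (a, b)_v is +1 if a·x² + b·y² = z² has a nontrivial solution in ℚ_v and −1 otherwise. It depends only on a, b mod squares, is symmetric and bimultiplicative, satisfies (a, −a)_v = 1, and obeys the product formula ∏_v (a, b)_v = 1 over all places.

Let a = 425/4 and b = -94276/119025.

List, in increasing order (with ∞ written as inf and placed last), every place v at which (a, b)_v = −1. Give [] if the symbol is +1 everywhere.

(a, b) ≡ (17, -481) mod (ℚ^×)²; places V = {2, 3, 5, 7, 13, 17, 23, 37, ∞}.
(a,b)_5: α=2, u≡3; β=-2, v≡4 (mod 5); (3|5)=-1, (4|5)=+1; sign (−1)^0·-1^-2·+1^2 = +1.
(a,b)_3: α=0, u≡2; β=-2, v≡2 (mod 3); (2|3)=-1, (2|3)=-1; sign (−1)^0·-1^-2·-1^0 = +1.
(a,b)_17: α=1, u≡2; β=0, v≡5 (mod 17); (2|17)=+1, (5|17)=-1; sign (−1)^0·+1^0·-1^1 = -1.
(a,b)_13: α=0, u≡12; β=1, v≡8 (mod 13); (12|13)=+1, (8|13)=-1; sign (−1)^0·+1^1·-1^0 = +1.
(a,b)_23: α=0, u≡20; β=-2, v≡9 (mod 23); (20|23)=-1, (9|23)=+1; sign (−1)^0·-1^-2·+1^0 = +1.
(a,b)_∞: sgn(17)=+, sgn(-481)=−, so +1.
(a,b)_2: α=-2, β=2; u≡1, v≡7 (mod 8); ε(u)ε(v)=0·1, αω(v)=-2·0, βω(u)=2·0; sum ≡ 0  ⇒  +1.
(a,b)_7: α=0, u≡3; β=2, v≡2 (mod 7); (3|7)=-1, (2|7)=+1; sign (−1)^0·-1^2·+1^0 = +1.
(a,b)_37: α=0, u≡23; β=1, v≡8 (mod 37); (23|37)=-1, (8|37)=-1; sign (−1)^0·-1^1·-1^0 = -1.
(17, -481 / ℚ) ramifies at {17, 37}: a division algebra.

[17, 37]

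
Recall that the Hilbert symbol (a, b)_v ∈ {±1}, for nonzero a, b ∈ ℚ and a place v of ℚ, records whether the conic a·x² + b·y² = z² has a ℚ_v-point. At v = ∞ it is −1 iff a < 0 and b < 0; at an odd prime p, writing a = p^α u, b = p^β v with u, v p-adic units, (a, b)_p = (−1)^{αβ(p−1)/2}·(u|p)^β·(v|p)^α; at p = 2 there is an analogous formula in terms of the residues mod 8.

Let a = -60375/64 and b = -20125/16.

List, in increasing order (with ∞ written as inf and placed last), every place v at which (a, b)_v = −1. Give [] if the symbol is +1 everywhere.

(a, b) ≡ (-2415, -805) mod (ℚ^×)²; places V = {2, 3, 5, 7, 23, ∞}.
(a,b)_3: α=1, u≡2; β=0, v≡2 (mod 3); (2|3)=-1, (2|3)=-1; sign (−1)^0·-1^0·-1^1 = -1.
(a,b)_23: α=1, u≡19; β=1, v≡10 (mod 23); (19|23)=-1, (10|23)=-1; sign (−1)^1·-1^1·-1^1 = -1.
(a,b)_7: α=1, u≡6; β=1, v≡1 (mod 7); (6|7)=-1, (1|7)=+1; sign (−1)^1·-1^1·+1^1 = +1.
(a,b)_2: α=-6, β=-4; u≡1, v≡3 (mod 8); ε(u)ε(v)=0·1, αω(v)=-6·1, βω(u)=-4·0; sum ≡ 0  ⇒  +1.
(a,b)_∞: sgn(-2415)=−, sgn(-805)=−, so -1.
(a,b)_5: α=3, u≡3; β=3, v≡4 (mod 5); (3|5)=-1, (4|5)=+1; sign (−1)^0·-1^3·+1^3 = -1.
|Ram(-2415, -805)| = 4, even; anisotropic at {3, 5, 23, ∞}.

[3, 5, 23, inf]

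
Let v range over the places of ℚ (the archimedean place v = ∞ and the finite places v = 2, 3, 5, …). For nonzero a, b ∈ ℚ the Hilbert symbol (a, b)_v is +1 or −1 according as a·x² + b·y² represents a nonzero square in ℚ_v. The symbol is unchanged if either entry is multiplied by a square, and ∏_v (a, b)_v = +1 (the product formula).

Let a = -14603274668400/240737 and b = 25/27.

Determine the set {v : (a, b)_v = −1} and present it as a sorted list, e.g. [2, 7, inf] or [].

(a, b) ≡ (-14208447, 3) mod (ℚ^×)²; places V = {2, 3, 5, 7, 11, 17, 19, 31, 43, ∞}.
(a,b)_19: α=3, u≡15; β=0, v≡15 (mod 19); (15|19)=-1, (15|19)=-1; sign (−1)^0·-1^0·-1^3 = -1.
(a,b)_11: α=3, u≡5; β=0, v≡5 (mod 11); (5|11)=+1, (5|11)=+1; sign (−1)^0·+1^0·+1^3 = +1.
(a,b)_∞: sgn(-14208447)=−, sgn(3)=+, so +1.
(a,b)_31: α=1, u≡6; β=0, v≡17 (mod 31); (6|31)=-1, (17|31)=-1; sign (−1)^0·-1^0·-1^1 = -1.
(a,b)_17: α=-3, u≡6; β=0, v≡11 (mod 17); (6|17)=-1, (11|17)=-1; sign (−1)^0·-1^0·-1^-3 = -1.
(a,b)_2: α=4, β=0; u≡1, v≡3 (mod 8); ε(u)ε(v)=0·1, αω(v)=4·1, βω(u)=0·0; sum ≡ 0  ⇒  +1.
(a,b)_3: α=1, u≡2; β=-3, v≡1 (mod 3); (2|3)=-1, (1|3)=+1; sign (−1)^1·-1^-3·+1^1 = +1.
(a,b)_7: α=-2, u≡5; β=0, v≡3 (mod 7); (5|7)=-1, (3|7)=-1; sign (−1)^0·-1^0·-1^-2 = +1.
(a,b)_43: α=1, u≡32; β=0, v≡28 (mod 43); (32|43)=-1, (28|43)=-1; sign (−1)^0·-1^0·-1^1 = -1.
(a,b)_5: α=2, u≡2; β=2, v≡3 (mod 5); (2|5)=-1, (3|5)=-1; sign (−1)^0·-1^2·-1^2 = +1.
(-14208447, 3 / ℚ) ramifies at {17, 19, 31, 43}: a division algebra.

[17, 19, 31, 43]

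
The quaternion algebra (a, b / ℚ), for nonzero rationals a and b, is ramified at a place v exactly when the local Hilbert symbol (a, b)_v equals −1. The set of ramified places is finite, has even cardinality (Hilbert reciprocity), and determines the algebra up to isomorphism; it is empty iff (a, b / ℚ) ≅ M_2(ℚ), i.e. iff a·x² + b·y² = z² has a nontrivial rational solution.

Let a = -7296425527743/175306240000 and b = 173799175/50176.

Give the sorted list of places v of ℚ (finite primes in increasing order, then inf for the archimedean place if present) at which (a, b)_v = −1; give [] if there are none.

[2, 19, 29, 31]

Mod squares: a ≡ -12617, b ≡ 6951967. Check v ∈ {∞, 2, 3, 5, 7, 11, 19, 29, 31, 37, 47}.
v=5: a=5^-4·(≡3), b=5^2·(≡2) mod 5; (3|5)=-1, (2|5)=-1; (−1)^{-4·2·2}·(-1)^2·(-1)^-4 = +1.
v=31: a=31^-1·(≡12), b=31^1·(≡30) mod 31; (12|31)=-1, (30|31)=-1; (−1)^{-1·1·15}·(-1)^1·(-1)^-1 = -1.
v=29: a=29^2·(≡27), b=29^1·(≡23) mod 29; (27|29)=-1, (23|29)=+1; (−1)^{2·1·14}·(-1)^1·(+1)^2 = -1.
v=11: a=11^1·(≡7), b=11^1·(≡4) mod 11; (7|11)=-1, (4|11)=+1; (−1)^{1·1·5}·(-1)^1·(+1)^1 = +1.
v=19: a=19^2·(≡12), b=19^1·(≡18) mod 19; (12|19)=-1, (18|19)=-1; (−1)^{2·1·9}·(-1)^1·(-1)^2 = -1.
v=7: a=7^0·(≡4), b=7^-2·(≡2) mod 7; (4|7)=+1, (2|7)=+1; (−1)^{0·-2·3}·(+1)^-2·(+1)^0 = +1.
v=3: a=3^10·(≡1), b=3^0·(≡1) mod 3; (1|3)=+1, (1|3)=+1; (−1)^{10·0·1}·(+1)^0·(+1)^10 = +1.
v=47: a=47^-2·(≡22), b=47^0·(≡24) mod 47; (22|47)=-1, (24|47)=+1; (−1)^{-2·0·23}·(-1)^0·(+1)^-2 = +1.
v=∞: -12617 < 0 and 6951967 > 0  ⇒  (a,b)_∞ = +1.
v=2: v_2(a)=-12, v_2(b)=-10; units ≡ 7, 7 (mod 8); ε·ε+αω+βω = 1·1+-12·0+-10·0 ≡ 1  ⇒  (a,b)_2 = -1.
v=37: a=37^1·(≡17), b=37^1·(≡22) mod 37; (17|37)=-1, (22|37)=-1; (−1)^{1·1·18}·(-1)^1·(-1)^1 = +1.
(-12617, 6951967 / ℚ) ramifies at {2, 19, 29, 31}: a division algebra.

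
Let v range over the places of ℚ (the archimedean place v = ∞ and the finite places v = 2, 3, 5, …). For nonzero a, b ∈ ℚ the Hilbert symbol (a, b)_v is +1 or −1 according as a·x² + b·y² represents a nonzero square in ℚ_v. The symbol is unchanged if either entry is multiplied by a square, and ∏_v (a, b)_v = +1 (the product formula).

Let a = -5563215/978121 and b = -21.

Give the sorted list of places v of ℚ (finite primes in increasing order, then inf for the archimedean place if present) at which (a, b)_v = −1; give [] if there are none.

(a, b) ≡ (-15, -21) mod (ℚ^×)²; places V = {2, 3, 5, 7, 23, 29, 43, ∞}.
(a,b)_7: α=2, u≡3; β=1, v≡4 (mod 7); (3|7)=-1, (4|7)=+1; sign (−1)^0·-1^1·+1^2 = -1.
(a,b)_3: α=3, u≡1; β=1, v≡2 (mod 3); (1|3)=+1, (2|3)=-1; sign (−1)^1·+1^1·-1^3 = +1.
(a,b)_23: α=-2, u≡13; β=0, v≡2 (mod 23); (13|23)=+1, (2|23)=+1; sign (−1)^0·+1^0·+1^-2 = +1.
(a,b)_2: α=0, β=0; u≡1, v≡3 (mod 8); ε(u)ε(v)=0·1, αω(v)=0·1, βω(u)=0·0; sum ≡ 0  ⇒  +1.
(a,b)_5: α=1, u≡2; β=0, v≡4 (mod 5); (2|5)=-1, (4|5)=+1; sign (−1)^0·-1^0·+1^1 = +1.
(a,b)_43: α=-2, u≡3; β=0, v≡22 (mod 43); (3|43)=-1, (22|43)=-1; sign (−1)^0·-1^0·-1^-2 = +1.
(a,b)_29: α=2, u≡19; β=0, v≡8 (mod 29); (19|29)=-1, (8|29)=-1; sign (−1)^0·-1^0·-1^2 = +1.
(a,b)_∞: sgn(-15)=−, sgn(-21)=−, so -1.
Ram(-15, -21) = {7, ∞}; no ℚ_7-point on the conic.

[7, inf]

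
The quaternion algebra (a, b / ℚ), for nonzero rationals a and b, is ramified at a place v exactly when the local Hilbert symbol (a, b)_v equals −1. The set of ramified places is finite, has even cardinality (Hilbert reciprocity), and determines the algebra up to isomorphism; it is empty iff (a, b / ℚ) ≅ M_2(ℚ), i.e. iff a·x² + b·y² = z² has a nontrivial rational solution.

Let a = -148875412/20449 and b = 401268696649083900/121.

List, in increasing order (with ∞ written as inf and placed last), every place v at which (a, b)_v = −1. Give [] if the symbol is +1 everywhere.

Mod squares: a ≡ -133, b ≡ 2639. Check v ∈ {∞, 2, 3, 5, 7, 11, 13, 19, 23, 29, 37}.
v=2: v_2(a)=2, v_2(b)=2; units ≡ 3, 7 (mod 8); ε·ε+αω+βω = 1·1+2·0+2·1 ≡ 1  ⇒  (a,b)_2 = -1.
v=19: a=19^1·(≡18), b=19^0·(≡4) mod 19; (18|19)=-1, (4|19)=+1; (−1)^{1·0·9}·(-1)^0·(+1)^1 = +1.
v=5: a=5^0·(≡2), b=5^2·(≡1) mod 5; (2|5)=-1, (1|5)=+1; (−1)^{0·2·2}·(-1)^2·(+1)^0 = +1.
v=37: a=37^0·(≡24), b=37^2·(≡12) mod 37; (24|37)=-1, (12|37)=+1; (−1)^{0·2·18}·(-1)^2·(+1)^0 = +1.
v=3: a=3^0·(≡2), b=3^4·(≡2) mod 3; (2|3)=-1, (2|3)=-1; (−1)^{0·4·1}·(-1)^4·(-1)^0 = +1.
v=23: a=23^4·(≡10), b=23^4·(≡17) mod 23; (10|23)=-1, (17|23)=-1; (−1)^{4·4·11}·(-1)^4·(-1)^4 = +1.
v=29: a=29^0·(≡8), b=29^1·(≡25) mod 29; (8|29)=-1, (25|29)=+1; (−1)^{0·1·14}·(-1)^1·(+1)^0 = -1.
v=∞: -133 < 0 and 2639 > 0  ⇒  (a,b)_∞ = +1.
v=7: a=7^1·(≡1), b=7^3·(≡3) mod 7; (1|7)=+1, (3|7)=-1; (−1)^{1·3·3}·(+1)^3·(-1)^1 = +1.
v=11: a=11^-2·(≡10), b=11^-2·(≡10) mod 11; (10|11)=-1, (10|11)=-1; (−1)^{-2·-2·5}·(-1)^-2·(-1)^-2 = +1.
v=13: a=13^-2·(≡4), b=13^1·(≡6) mod 13; (4|13)=+1, (6|13)=-1; (−1)^{-2·1·6}·(+1)^1·(-1)^-2 = +1.
|Ram(-133, 2639)| = 2, even; anisotropic at {2, 29}.

[2, 29]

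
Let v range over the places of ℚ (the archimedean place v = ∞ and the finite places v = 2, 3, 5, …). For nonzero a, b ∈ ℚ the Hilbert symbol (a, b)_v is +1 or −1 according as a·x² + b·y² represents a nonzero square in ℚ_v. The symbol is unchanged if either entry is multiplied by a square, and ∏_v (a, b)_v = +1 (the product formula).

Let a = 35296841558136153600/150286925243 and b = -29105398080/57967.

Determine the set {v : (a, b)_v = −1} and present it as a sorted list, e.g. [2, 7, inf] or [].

Mod squares: a ≡ 1218, b ≡ -35. Check v ∈ {∞, 2, 3, 5, 7, 11, 13, 17, 23, 29}.
v=17: a=17^8·(≡7), b=17^4·(≡16) mod 17; (7|17)=-1, (16|17)=+1; (−1)^{8·4·8}·(-1)^4·(+1)^8 = +1.
v=5: a=5^2·(≡3), b=5^1·(≡2) mod 5; (3|5)=-1, (2|5)=-1; (−1)^{2·1·2}·(-1)^1·(-1)^2 = -1.
v=7: a=7^-3·(≡6), b=7^-3·(≡4) mod 7; (6|7)=-1, (4|7)=+1; (−1)^{-3·-3·3}·(-1)^-3·(+1)^-3 = +1.
v=∞: 1218 > 0 and -35 < 0  ⇒  (a,b)_∞ = +1.
v=29: a=29^-1·(≡23), b=29^0·(≡4) mod 29; (23|29)=+1, (4|29)=+1; (−1)^{-1·0·14}·(+1)^0·(+1)^-1 = +1.
v=23: a=23^-2·(≡17), b=23^0·(≡15) mod 23; (17|23)=-1, (15|23)=-1; (−1)^{-2·0·11}·(-1)^0·(-1)^-2 = +1.
v=2: v_2(a)=9, v_2(b)=6; units ≡ 1, 5 (mod 8); ε·ε+αω+βω = 0·0+9·1+6·0 ≡ 1  ⇒  (a,b)_2 = -1.
v=13: a=13^-4·(≡4), b=13^-2·(≡12) mod 13; (4|13)=+1, (12|13)=+1; (−1)^{-4·-2·6}·(+1)^-2·(+1)^-4 = +1.
v=11: a=11^4·(≡2), b=11^2·(≡5) mod 11; (2|11)=-1, (5|11)=+1; (−1)^{4·2·5}·(-1)^2·(+1)^4 = +1.
v=3: a=3^3·(≡1), b=3^2·(≡1) mod 3; (1|3)=+1, (1|3)=+1; (−1)^{3·2·1}·(+1)^2·(+1)^3 = +1.
(1218, -35 / ℚ) ramifies at {2, 5}: a division algebra.

[2, 5]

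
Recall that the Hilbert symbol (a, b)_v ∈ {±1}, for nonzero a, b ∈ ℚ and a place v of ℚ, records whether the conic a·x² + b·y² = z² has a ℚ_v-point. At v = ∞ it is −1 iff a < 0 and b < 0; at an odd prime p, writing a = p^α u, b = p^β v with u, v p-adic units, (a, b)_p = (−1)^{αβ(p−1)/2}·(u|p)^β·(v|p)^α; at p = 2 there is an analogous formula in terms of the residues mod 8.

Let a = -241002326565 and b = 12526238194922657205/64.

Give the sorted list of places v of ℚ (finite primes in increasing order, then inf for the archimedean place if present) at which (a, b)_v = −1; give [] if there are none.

(a, b) ≡ (-85085, 2805) mod (ℚ^×)²; places V = {2, 3, 5, 7, 11, 13, 17, ∞}.
(a,b)_5: α=1, u≡2; β=1, v≡4 (mod 5); (2|5)=-1, (4|5)=+1; sign (−1)^0·-1^1·+1^1 = -1.
(a,b)_2: α=0, β=-6; u≡3, v≡5 (mod 8); ε(u)ε(v)=1·0, αω(v)=0·1, βω(u)=-6·1; sum ≡ 0  ⇒  +1.
(a,b)_7: α=1, u≡1; β=4, v≡6 (mod 7); (1|7)=+1, (6|7)=-1; sign (−1)^0·+1^4·-1^1 = -1.
(a,b)_11: α=3, u≡9; β=5, v≡7 (mod 11); (9|11)=+1, (7|11)=-1; sign (−1)^1·+1^5·-1^3 = +1.
(a,b)_17: α=3, u≡5; β=5, v≡7 (mod 17); (5|17)=-1, (7|17)=-1; sign (−1)^0·-1^5·-1^3 = +1.
(a,b)_13: α=1, u≡5; β=2, v≡9 (mod 13); (5|13)=-1, (9|13)=+1; sign (−1)^0·-1^2·+1^1 = +1.
(a,b)_∞: sgn(-85085)=−, sgn(2805)=+, so +1.
(a,b)_3: α=4, u≡1; β=3, v≡2 (mod 3); (1|3)=+1, (2|3)=-1; sign (−1)^0·+1^3·-1^4 = +1.
|Ram(-85085, 2805)| = 2, even; anisotropic at {5, 7}.

[5, 7]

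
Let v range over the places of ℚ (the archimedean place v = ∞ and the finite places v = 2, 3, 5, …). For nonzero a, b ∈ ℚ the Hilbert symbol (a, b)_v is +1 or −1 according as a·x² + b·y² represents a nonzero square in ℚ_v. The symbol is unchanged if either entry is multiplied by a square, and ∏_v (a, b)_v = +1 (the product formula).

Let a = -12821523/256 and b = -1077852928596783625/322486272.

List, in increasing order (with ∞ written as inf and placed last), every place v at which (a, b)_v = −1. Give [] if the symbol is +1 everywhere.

[5, 11, 19, inf]

(a, b) ≡ (-627, -3315) mod (ℚ^×)²; places V = {2, 3, 5, 11, 13, 17, 19, ∞}.
(a,b)_3: α=1, u≡1; β=-9, v≡2 (mod 3); (1|3)=+1, (2|3)=-1; sign (−1)^1·+1^-9·-1^1 = +1.
(a,b)_13: α=2, u≡3; β=3, v≡7 (mod 13); (3|13)=+1, (7|13)=-1; sign (−1)^0·+1^3·-1^2 = +1.
(a,b)_19: α=1, u≡7; β=4, v≡13 (mod 19); (7|19)=+1, (13|19)=-1; sign (−1)^0·+1^4·-1^1 = -1.
(a,b)_11: α=3, u≡1; β=6, v≡10 (mod 11); (1|11)=+1, (10|11)=-1; sign (−1)^0·+1^6·-1^3 = -1.
(a,b)_5: α=0, u≡2; β=3, v≡3 (mod 5); (2|5)=-1, (3|5)=-1; sign (−1)^0·-1^3·-1^0 = -1.
(a,b)_17: α=0, u≡13; β=1, v≡16 (mod 17); (13|17)=+1, (16|17)=+1; sign (−1)^0·+1^1·+1^0 = +1.
(a,b)_2: α=-8, β=-14; u≡5, v≡5 (mod 8); ε(u)ε(v)=0·0, αω(v)=-8·1, βω(u)=-14·1; sum ≡ 0  ⇒  +1.
(a,b)_∞: sgn(-627)=−, sgn(-3315)=−, so -1.
Ram(-627, -3315) = {5, 11, 19, ∞}; no ℚ_5-point on the conic.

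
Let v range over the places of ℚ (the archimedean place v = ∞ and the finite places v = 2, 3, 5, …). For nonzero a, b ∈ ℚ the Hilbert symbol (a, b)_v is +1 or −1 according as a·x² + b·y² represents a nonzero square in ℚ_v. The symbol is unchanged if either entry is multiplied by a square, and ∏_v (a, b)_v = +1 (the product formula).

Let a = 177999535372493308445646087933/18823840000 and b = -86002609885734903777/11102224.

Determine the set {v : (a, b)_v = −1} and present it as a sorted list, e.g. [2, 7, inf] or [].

[23, 29]

(a, b) ≡ (3035517, -377) mod (ℚ^×)²; places V = {2, 3, 5, 7, 13, 17, 23, 29, 37, 41, ∞}.
(a,b)_41: α=3, u≡21; β=2, v≡37 (mod 41); (21|41)=+1, (37|41)=+1; sign (−1)^0·+1^2·+1^3 = +1.
(a,b)_7: α=-6, u≡2; β=-4, v≡1 (mod 7); (2|7)=+1, (1|7)=+1; sign (−1)^0·+1^-4·+1^-6 = +1.
(a,b)_5: α=-4, u≡2; β=0, v≡2 (mod 5); (2|5)=-1, (2|5)=-1; sign (−1)^0·-1^0·-1^-4 = +1.
(a,b)_29: α=1, u≡19; β=1, v≡22 (mod 29); (19|29)=-1, (22|29)=+1; sign (−1)^0·-1^1·+1^1 = -1.
(a,b)_2: α=-8, β=-4; u≡5, v≡7 (mod 8); ε(u)ε(v)=0·1, αω(v)=-8·0, βω(u)=-4·1; sum ≡ 0  ⇒  +1.
(a,b)_23: α=3, u≡17; β=2, v≡7 (mod 23); (17|23)=-1, (7|23)=-1; sign (−1)^0·-1^2·-1^3 = -1.
(a,b)_3: α=11, u≡2; β=8, v≡1 (mod 3); (2|3)=-1, (1|3)=+1; sign (−1)^0·-1^8·+1^11 = +1.
(a,b)_37: α=3, u≡25; β=2, v≡25 (mod 37); (25|37)=+1, (25|37)=+1; sign (−1)^0·+1^2·+1^3 = +1.
(a,b)_17: α=0, u≡10; β=-2, v≡10 (mod 17); (10|17)=-1, (10|17)=-1; sign (−1)^0·-1^-2·-1^0 = +1.
(a,b)_13: α=8, u≡3; β=5, v≡4 (mod 13); (3|13)=+1, (4|13)=+1; sign (−1)^0·+1^5·+1^8 = +1.
(a,b)_∞: sgn(3035517)=+, sgn(-377)=−, so +1.
(3035517, -377 / ℚ) ramifies at {23, 29}: a division algebra.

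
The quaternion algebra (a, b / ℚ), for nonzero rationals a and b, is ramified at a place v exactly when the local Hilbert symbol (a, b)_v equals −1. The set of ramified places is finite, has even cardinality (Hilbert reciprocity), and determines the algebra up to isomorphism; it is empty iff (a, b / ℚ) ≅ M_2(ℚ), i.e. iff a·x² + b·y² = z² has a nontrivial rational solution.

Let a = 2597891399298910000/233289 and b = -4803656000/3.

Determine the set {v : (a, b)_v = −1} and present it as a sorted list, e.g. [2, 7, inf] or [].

[13, 19]

(a, b) ≡ (121771, -53295) mod (ℚ^×)²; places V = {2, 3, 5, 7, 11, 13, 17, 19, 23, 29, ∞}.
(a,b)_29: α=1, u≡25; β=0, v≡16 (mod 29); (25|29)=+1, (16|29)=+1; sign (−1)^0·+1^0·+1^1 = +1.
(a,b)_19: α=3, u≡16; β=1, v≡17 (mod 19); (16|19)=+1, (17|19)=+1; sign (−1)^1·+1^1·+1^3 = -1.
(a,b)_11: α=2, u≡9; β=1, v≡6 (mod 11); (9|11)=+1, (6|11)=-1; sign (−1)^0·+1^1·-1^2 = +1.
(a,b)_17: α=3, u≡11; β=1, v≡11 (mod 17); (11|17)=-1, (11|17)=-1; sign (−1)^0·-1^1·-1^3 = +1.
(a,b)_7: α=-2, u≡6; β=0, v≡6 (mod 7); (6|7)=-1, (6|7)=-1; sign (−1)^0·-1^0·-1^-2 = +1.
(a,b)_23: α=-2, u≡12; β=0, v≡10 (mod 23); (12|23)=+1, (10|23)=-1; sign (−1)^0·+1^0·-1^-2 = +1.
(a,b)_13: α=3, u≡6; β=2, v≡2 (mod 13); (6|13)=-1, (2|13)=-1; sign (−1)^0·-1^2·-1^3 = -1.
(a,b)_2: α=4, β=6; u≡3, v≡1 (mod 8); ε(u)ε(v)=1·0, αω(v)=4·0, βω(u)=6·1; sum ≡ 0  ⇒  +1.
(a,b)_5: α=4, u≡4; β=3, v≡4 (mod 5); (4|5)=+1, (4|5)=+1; sign (−1)^0·+1^3·+1^4 = +1.
(a,b)_3: α=-2, u≡1; β=-1, v≡1 (mod 3); (1|3)=+1, (1|3)=+1; sign (−1)^0·+1^-1·+1^-2 = +1.
(a,b)_∞: sgn(121771)=+, sgn(-53295)=−, so +1.
Ram(121771, -53295) = {13, 19}; no ℚ_13-point on the conic.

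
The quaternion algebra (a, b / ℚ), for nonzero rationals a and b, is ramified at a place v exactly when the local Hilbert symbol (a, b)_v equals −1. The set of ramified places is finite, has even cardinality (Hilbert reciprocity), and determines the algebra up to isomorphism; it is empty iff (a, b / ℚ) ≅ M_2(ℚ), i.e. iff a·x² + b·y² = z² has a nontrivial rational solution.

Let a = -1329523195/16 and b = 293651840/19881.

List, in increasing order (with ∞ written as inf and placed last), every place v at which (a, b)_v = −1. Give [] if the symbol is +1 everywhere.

Mod squares: a ≡ -10987795, b ≡ 12710. Check v ∈ {∞, 2, 3, 5, 7, 11, 13, 19, 31, 41, 47}.
v=2: v_2(a)=-4, v_2(b)=7; units ≡ 5, 3 (mod 8); ε·ε+αω+βω = 0·1+-4·1+7·1 ≡ 1  ⇒  (a,b)_2 = -1.
v=19: a=19^1·(≡11), b=19^2·(≡18) mod 19; (11|19)=+1, (18|19)=-1; (−1)^{1·2·9}·(+1)^2·(-1)^1 = -1.
v=5: a=5^1·(≡1), b=5^1·(≡3) mod 5; (1|5)=+1, (3|5)=-1; (−1)^{1·1·2}·(+1)^1·(-1)^1 = -1.
v=3: a=3^0·(≡2), b=3^-2·(≡2) mod 3; (2|3)=-1, (2|3)=-1; (−1)^{0·-2·1}·(-1)^-2·(-1)^0 = +1.
v=41: a=41^1·(≡28), b=41^1·(≡33) mod 41; (28|41)=-1, (33|41)=+1; (−1)^{1·1·20}·(-1)^1·(+1)^1 = -1.
v=∞: -10987795 < 0 and 12710 > 0  ⇒  (a,b)_∞ = +1.
v=31: a=31^1·(≡8), b=31^1·(≡28) mod 31; (8|31)=+1, (28|31)=+1; (−1)^{1·1·15}·(+1)^1·(+1)^1 = -1.
v=47: a=47^0·(≡16), b=47^-2·(≡13) mod 47; (16|47)=+1, (13|47)=-1; (−1)^{0·-2·23}·(+1)^-2·(-1)^0 = +1.
v=11: a=11^2·(≡10), b=11^0·(≡5) mod 11; (10|11)=-1, (5|11)=+1; (−1)^{2·0·5}·(-1)^0·(+1)^2 = +1.
v=7: a=7^1·(≡2), b=7^0·(≡6) mod 7; (2|7)=+1, (6|7)=-1; (−1)^{1·0·3}·(+1)^0·(-1)^1 = -1.
v=13: a=13^1·(≡8), b=13^0·(≡10) mod 13; (8|13)=-1, (10|13)=+1; (−1)^{1·0·6}·(-1)^0·(+1)^1 = +1.
|Ram(-10987795, 12710)| = 6, even; anisotropic at {2, 5, 7, 19, 31, 41}.

[2, 5, 7, 19, 31, 41]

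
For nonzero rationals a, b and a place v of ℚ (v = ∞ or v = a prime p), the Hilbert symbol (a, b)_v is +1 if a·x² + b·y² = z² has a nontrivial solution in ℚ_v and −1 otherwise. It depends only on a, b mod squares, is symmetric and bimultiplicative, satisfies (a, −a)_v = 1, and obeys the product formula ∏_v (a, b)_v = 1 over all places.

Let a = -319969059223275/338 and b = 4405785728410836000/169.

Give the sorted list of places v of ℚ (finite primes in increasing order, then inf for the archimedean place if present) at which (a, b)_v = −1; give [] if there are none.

[2, 5, 11, 19]

Mod squares: a ≡ -38, b ≡ 13090. Check v ∈ {∞, 2, 3, 5, 7, 11, 13, 17, 19}.
v=17: a=17^2·(≡8), b=17^1·(≡7) mod 17; (8|17)=+1, (7|17)=-1; (−1)^{2·1·8}·(+1)^1·(-1)^2 = +1.
v=∞: -38 < 0 and 13090 > 0  ⇒  (a,b)_∞ = +1.
v=19: a=19^3·(≡17), b=19^4·(≡3) mod 19; (17|19)=+1, (3|19)=-1; (−1)^{3·4·9}·(+1)^4·(-1)^3 = -1.
v=5: a=5^2·(≡3), b=5^3·(≡2) mod 5; (3|5)=-1, (2|5)=-1; (−1)^{2·3·2}·(-1)^3·(-1)^2 = -1.
v=11: a=11^4·(≡7), b=11^5·(≡8) mod 11; (7|11)=-1, (8|11)=-1; (−1)^{4·5·5}·(-1)^5·(-1)^4 = -1.
v=13: a=13^-2·(≡3), b=13^-2·(≡10) mod 13; (3|13)=+1, (10|13)=+1; (−1)^{-2·-2·6}·(+1)^-2·(+1)^-2 = +1.
v=2: v_2(a)=-1, v_2(b)=5; units ≡ 5, 1 (mod 8); ε·ε+αω+βω = 0·0+-1·0+5·1 ≡ 1  ⇒  (a,b)_2 = -1.
v=3: a=3^2·(≡1), b=3^2·(≡1) mod 3; (1|3)=+1, (1|3)=+1; (−1)^{2·2·1}·(+1)^2·(+1)^2 = +1.
v=7: a=7^2·(≡4), b=7^3·(≡2) mod 7; (4|7)=+1, (2|7)=+1; (−1)^{2·3·3}·(+1)^3·(+1)^2 = +1.
|Ram(-38, 13090)| = 4, even; anisotropic at {2, 5, 11, 19}.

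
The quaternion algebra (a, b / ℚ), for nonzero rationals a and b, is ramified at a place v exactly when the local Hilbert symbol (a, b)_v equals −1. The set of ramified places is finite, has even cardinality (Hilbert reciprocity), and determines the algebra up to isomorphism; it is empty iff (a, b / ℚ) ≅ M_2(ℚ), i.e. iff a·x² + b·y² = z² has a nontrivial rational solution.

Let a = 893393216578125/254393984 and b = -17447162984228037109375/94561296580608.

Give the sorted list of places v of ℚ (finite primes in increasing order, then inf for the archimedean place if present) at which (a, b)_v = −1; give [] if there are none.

(a, b) ≡ (754, -1762098) mod (ℚ^×)²; places V = {2, 3, 5, 11, 13, 17, 19, 23, 29, 41, ∞}.
(a,b)_11: α=0, u≡6; β=-2, v≡3 (mod 11); (6|11)=-1, (3|11)=+1; sign (−1)^0·-1^-2·+1^0 = +1.
(a,b)_13: α=-1, u≡5; β=-1, v≡11 (mod 13); (5|13)=-1, (11|13)=-1; sign (−1)^0·-1^-1·-1^-1 = +1.
(a,b)_17: α=-2, u≡11; β=-2, v≡7 (mod 17); (11|17)=-1, (7|17)=-1; sign (−1)^0·-1^-2·-1^-2 = +1.
(a,b)_2: α=-7, β=-17; u≡1, v≡7 (mod 8); ε(u)ε(v)=0·1, αω(v)=-7·0, βω(u)=-17·0; sum ≡ 0  ⇒  +1.
(a,b)_23: α=-2, u≡9; β=-2, v≡6 (mod 23); (9|23)=+1, (6|23)=+1; sign (−1)^0·+1^-2·+1^-2 = +1.
(a,b)_29: α=1, u≡2; β=1, v≡6 (mod 29); (2|29)=-1, (6|29)=+1; sign (−1)^0·-1^1·+1^1 = -1.
(a,b)_19: α=4, u≡8; β=7, v≡5 (mod 19); (8|19)=-1, (5|19)=+1; sign (−1)^0·-1^7·+1^4 = -1.
(a,b)_41: α=2, u≡21; β=3, v≡8 (mod 41); (21|41)=+1, (8|41)=+1; sign (−1)^0·+1^3·+1^2 = +1.
(a,b)_5: α=6, u≡4; β=10, v≡3 (mod 5); (4|5)=+1, (3|5)=-1; sign (−1)^0·+1^10·-1^6 = +1.
(a,b)_∞: sgn(754)=+, sgn(-1762098)=−, so +1.
(a,b)_3: α=2, u≡1; β=-1, v≡1 (mod 3); (1|3)=+1, (1|3)=+1; sign (−1)^0·+1^-1·+1^2 = +1.
(754, -1762098 / ℚ) ramifies at {19, 29}: a division algebra.

[19, 29]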